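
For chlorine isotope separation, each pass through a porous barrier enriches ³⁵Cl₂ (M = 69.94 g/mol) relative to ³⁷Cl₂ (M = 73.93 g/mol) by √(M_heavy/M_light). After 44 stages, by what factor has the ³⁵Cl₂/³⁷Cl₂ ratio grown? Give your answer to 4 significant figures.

3.389

Each stage multiplies the ratio by α = √(73.93/69.94), so after 44 stages the overall factor is α^44 = (73.93/69.94)^(44/2).
= 1.05705^22 = 3.389.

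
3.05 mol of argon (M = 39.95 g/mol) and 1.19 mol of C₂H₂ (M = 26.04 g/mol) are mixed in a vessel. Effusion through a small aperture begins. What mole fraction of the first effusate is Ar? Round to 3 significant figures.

0.674

Each component's effusion rate ∝ (its partial pressure)·(1/√M) ∝ n_i/√M_i.
So x_Ar in the escaping gas = (n_Ar/√M_Ar) / Σ(n_i/√M_i)
= (3.05/√39.95) / (3.05/√39.95 + 1.19/√26.04) = 0.4825/(0.4825 + 0.2332) = 0.674.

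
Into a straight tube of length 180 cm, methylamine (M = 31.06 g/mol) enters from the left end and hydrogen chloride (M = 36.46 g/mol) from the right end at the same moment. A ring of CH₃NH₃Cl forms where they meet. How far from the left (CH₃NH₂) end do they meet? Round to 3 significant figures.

Distances travelled in equal time are proportional to diffusion rates, so d_CH₃NH₂/d_HCl = √(M_HCl/M_CH₃NH₂) = √(36.46/31.06) = 1.083.
With d_CH₃NH₂ + d_HCl = 180 cm, d_HCl = 180/(1 + 1.083) = 86.40 cm.
d_CH₃NH₂ = 180 − 86.40 = 93.6 cm.

93.6 cm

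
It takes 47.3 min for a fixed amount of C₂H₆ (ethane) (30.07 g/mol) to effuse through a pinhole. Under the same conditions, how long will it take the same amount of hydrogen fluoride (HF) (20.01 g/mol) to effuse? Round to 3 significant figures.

By Graham's law, t_HF/t_C₂H₆ = √(M_HF/M_C₂H₆) = √(20.01/30.07) = √0.6654 = 0.8157.
So the time for HF is 47.3 × 0.8157 = 38.6 min.

38.6 min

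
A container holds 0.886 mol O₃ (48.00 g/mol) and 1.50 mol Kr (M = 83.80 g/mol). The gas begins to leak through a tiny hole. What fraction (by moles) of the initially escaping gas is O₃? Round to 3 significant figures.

Each component's effusion rate ∝ (its partial pressure)·(1/√M) ∝ n_i/√M_i.
x_O₃(eff) = (n_O₃/√M_O₃) / (n_O₃/√M_O₃ + n_Kr/√M_Kr)
= (0.886/√48.00) / (0.886/√48.00 + 1.50/√83.80) = 0.1279/(0.1279 + 0.1639) = 0.438.

0.438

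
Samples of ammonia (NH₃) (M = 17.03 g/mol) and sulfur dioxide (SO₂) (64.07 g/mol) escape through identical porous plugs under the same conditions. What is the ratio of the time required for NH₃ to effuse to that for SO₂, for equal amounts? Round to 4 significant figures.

0.5156

By Graham's law, t_NH₃/t_SO₂ = √(M_NH₃/M_SO₂) = √(17.03/64.07) = √0.2658 = 0.5156.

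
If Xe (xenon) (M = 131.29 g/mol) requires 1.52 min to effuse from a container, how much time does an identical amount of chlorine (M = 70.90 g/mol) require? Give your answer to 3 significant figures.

From Graham's law, t_Cl₂/t_Xe = √(M_Cl₂/M_Xe) = √(70.90/131.29) = √0.5400 = 0.7349.
So the time for Cl₂ is 1.52 × 0.7349 = 1.12 min.

1.12 min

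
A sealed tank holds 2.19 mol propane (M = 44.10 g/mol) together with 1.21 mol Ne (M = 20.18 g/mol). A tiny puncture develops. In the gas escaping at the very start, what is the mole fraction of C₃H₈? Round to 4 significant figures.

The effusion rate of species i is ∝ p_i/√M_i ∝ n_i/√M_i.
Mole fraction of C₃H₈ in the effusate = (n_C₃H₈/√M_C₃H₈) / (n_C₃H₈/√M_C₃H₈ + n_Ne/√M_Ne)
= (2.19/√44.10) / (2.19/√44.10 + 1.21/√20.18) = 0.3298/(0.3298 + 0.2694) = 0.5504.

0.5504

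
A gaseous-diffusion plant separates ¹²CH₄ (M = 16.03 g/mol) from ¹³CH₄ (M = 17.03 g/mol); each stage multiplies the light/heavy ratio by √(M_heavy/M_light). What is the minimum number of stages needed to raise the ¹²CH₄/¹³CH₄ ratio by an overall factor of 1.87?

21

Per stage α = (17.03/16.03)^(1/2) = 1.06238^0.5, giving ln α = 0.03026.
Need α^N ≥ 1.87 ⇒ N ≥ ln(1.87) / ln α = 0.6259 / 0.03026 = 20.69.
So at least 21 stages are needed.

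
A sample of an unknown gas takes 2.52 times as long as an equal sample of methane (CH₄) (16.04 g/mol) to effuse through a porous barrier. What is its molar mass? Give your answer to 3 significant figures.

Using Graham's law: t_X/t_CH₄ = √(M_X/M_CH₄).
2.52 = √(M_X/16.04)
M_X = 16.04 × 2.52² = 16.04 × 6.350 = 102 g/mol

102 g/mol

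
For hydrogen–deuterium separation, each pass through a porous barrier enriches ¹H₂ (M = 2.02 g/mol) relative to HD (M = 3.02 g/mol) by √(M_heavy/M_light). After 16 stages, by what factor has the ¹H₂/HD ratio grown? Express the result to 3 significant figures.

Overall factor = α^16 with α = √(3.02/2.02), i.e. (3.02/2.02)^(16/2).
= 1.49505^8 = 25.0.

25.0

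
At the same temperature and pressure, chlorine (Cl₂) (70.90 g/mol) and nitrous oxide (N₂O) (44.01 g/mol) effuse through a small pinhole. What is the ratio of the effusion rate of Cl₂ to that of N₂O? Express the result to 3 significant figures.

0.788

By Graham's law, rate_Cl₂/rate_N₂O = √(M_N₂O/M_Cl₂) = √(44.01/70.90) = √0.6207 = 0.788.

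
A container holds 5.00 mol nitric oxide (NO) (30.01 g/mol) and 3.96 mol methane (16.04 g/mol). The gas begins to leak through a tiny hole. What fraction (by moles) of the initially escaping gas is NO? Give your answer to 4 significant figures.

0.4800

Effusion rate of each component ∝ n_i/√M_i (partial pressure × 1/√M).
Mole fraction of NO in the effusate = (n_NO/√M_NO) / (n_NO/√M_NO + n_CH₄/√M_CH₄)
= (5.00/√30.01) / (5.00/√30.01 + 3.96/√16.04) = 0.9127/(0.9127 + 0.9888) = 0.4800.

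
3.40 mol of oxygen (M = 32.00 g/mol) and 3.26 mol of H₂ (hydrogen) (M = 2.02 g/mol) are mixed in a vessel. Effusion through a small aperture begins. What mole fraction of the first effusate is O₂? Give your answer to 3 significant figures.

0.208

Rate_i ∝ x_i/√M_i (Graham's law weighted by mole fraction), so the effusate composition follows n_i/√M_i.
x_O₂(eff) = (n_O₂/√M_O₂) / (n_O₂/√M_O₂ + n_H₂/√M_H₂)
= (3.40/√32.00) / (3.40/√32.00 + 3.26/√2.02) = 0.6010/(0.6010 + 2.294) = 0.208.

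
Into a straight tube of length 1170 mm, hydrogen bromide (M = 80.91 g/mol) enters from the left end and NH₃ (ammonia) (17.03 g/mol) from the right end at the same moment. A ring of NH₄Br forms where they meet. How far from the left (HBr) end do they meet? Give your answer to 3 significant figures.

In equal time, each gas travels a distance ∝ its rate ∝ 1/√M, so d_HBr/d_NH₃ = √(M_NH₃/M_HBr) = √(17.03/80.91) = 0.4588.
With d_HBr + d_NH₃ = 1170 mm, d_NH₃ = 1170/(1 + 0.4588) = 802.0 mm.
d_HBr = 1170 − 802.0 = 368 mm.

368 mm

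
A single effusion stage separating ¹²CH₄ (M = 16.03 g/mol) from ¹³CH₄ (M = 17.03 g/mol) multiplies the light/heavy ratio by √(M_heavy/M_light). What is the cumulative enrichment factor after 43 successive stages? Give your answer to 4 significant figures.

After 43 stages the ratio has grown by (√(17.03/16.03))^43 = (17.03/16.03)^(43/2).
= 1.06238^(43/2) = 3.673.

3.673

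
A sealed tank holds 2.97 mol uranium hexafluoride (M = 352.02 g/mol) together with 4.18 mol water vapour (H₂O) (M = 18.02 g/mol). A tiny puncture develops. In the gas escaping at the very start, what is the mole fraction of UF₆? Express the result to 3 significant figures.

0.138

Effusion rate of each component ∝ n_i/√M_i (partial pressure × 1/√M).
So x_UF₆ in the escaping gas = (n_UF₆/√M_UF₆) / Σ(n_i/√M_i)
= (2.97/√352.02) / (2.97/√352.02 + 4.18/√18.02) = 0.1583/(0.1583 + 0.9847) = 0.138.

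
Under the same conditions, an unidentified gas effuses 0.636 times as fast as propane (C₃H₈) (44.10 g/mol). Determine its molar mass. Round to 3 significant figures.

109 g/mol

Graham's law gives rate_X/rate_C₃H₈ = √(M_C₃H₈/M_X).
0.636 = √(44.10/M_X)
M_X = 44.10 / 0.636² = 44.10 / 0.4045 = 109 g/mol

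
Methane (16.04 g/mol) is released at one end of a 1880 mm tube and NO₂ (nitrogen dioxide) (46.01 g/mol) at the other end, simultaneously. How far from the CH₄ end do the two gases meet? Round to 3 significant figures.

1180 mm

In equal time, each gas travels a distance ∝ its rate ∝ 1/√M, so d_CH₄/d_NO₂ = √(M_NO₂/M_CH₄) = √(46.01/16.04) = 1.694.
With d_CH₄ + d_NO₂ = 1880 mm, d_NO₂ = 1880/(1 + 1.694) = 697.9 mm.
d_CH₄ = 1880 − 697.9 = 1180 mm.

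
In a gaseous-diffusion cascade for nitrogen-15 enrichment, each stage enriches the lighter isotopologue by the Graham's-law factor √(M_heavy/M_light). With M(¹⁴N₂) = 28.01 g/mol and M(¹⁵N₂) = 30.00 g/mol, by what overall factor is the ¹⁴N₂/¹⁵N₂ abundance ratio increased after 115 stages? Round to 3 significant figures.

Each stage multiplies the ratio by α = √(30.00/28.01), so after 115 stages the overall factor is α^115 = (30.00/28.01)^(115/2).
= 1.07105^(115/2) = 51.8.

51.8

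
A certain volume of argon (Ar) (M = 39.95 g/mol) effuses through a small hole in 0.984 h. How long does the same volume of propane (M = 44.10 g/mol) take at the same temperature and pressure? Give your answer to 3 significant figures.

1.03 h

Using Graham's law: t_C₃H₈/t_Ar = √(M_C₃H₈/M_Ar) = √(44.10/39.95) = √1.104 = 1.051.
So the time for C₃H₈ is 0.984 × 1.051 = 1.03 h.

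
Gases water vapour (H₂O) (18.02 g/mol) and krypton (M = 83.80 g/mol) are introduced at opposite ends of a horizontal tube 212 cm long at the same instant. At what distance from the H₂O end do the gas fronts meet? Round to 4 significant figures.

144.8 cm

In equal time, each gas travels a distance ∝ its rate ∝ 1/√M, so d_H₂O/d_Kr = √(M_Kr/M_H₂O) = √(83.80/18.02) = 2.156.
With d_H₂O + d_Kr = 212 cm, d_Kr = 212/(1 + 2.156) = 67.16 cm.
d_H₂O = 212 − 67.16 = 144.8 cm.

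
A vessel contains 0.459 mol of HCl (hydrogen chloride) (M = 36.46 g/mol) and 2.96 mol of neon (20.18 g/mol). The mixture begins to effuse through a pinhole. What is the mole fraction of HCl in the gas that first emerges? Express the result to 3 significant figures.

0.103

The effusion rate of species i is ∝ p_i/√M_i ∝ n_i/√M_i.
x_HCl(eff) = (n_HCl/√M_HCl) / (n_HCl/√M_HCl + n_Ne/√M_Ne)
= (0.459/√36.46) / (0.459/√36.46 + 2.96/√20.18) = 0.07602/(0.07602 + 0.6589) = 0.103.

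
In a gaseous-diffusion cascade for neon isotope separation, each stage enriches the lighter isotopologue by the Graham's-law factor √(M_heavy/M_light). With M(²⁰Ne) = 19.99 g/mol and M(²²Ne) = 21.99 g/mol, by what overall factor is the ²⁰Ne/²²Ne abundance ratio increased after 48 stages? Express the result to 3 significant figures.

9.86

The single-stage factor is √(M_heavy/M_light), so 48 stages give [√(21.99/19.99)]^48 = (21.99/19.99)^(48/2).
= 1.10005^24 = 9.86.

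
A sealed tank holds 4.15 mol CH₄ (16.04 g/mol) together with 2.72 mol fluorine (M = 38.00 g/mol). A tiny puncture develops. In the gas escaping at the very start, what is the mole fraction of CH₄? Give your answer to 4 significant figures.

0.7013

Rate_i ∝ x_i/√M_i (Graham's law weighted by mole fraction), so the effusate composition follows n_i/√M_i.
x_CH₄(eff) = (n_CH₄/√M_CH₄) / (n_CH₄/√M_CH₄ + n_F₂/√M_F₂)
= (4.15/√16.04) / (4.15/√16.04 + 2.72/√38.00) = 1.036/(1.036 + 0.4412) = 0.7013.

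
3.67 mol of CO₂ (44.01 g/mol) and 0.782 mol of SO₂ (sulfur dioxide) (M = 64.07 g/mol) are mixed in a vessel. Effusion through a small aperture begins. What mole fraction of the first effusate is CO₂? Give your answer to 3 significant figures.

0.850

Effusion rate of each component ∝ n_i/√M_i (partial pressure × 1/√M).
Mole fraction of CO₂ in the effusate = (n_CO₂/√M_CO₂) / (n_CO₂/√M_CO₂ + n_SO₂/√M_SO₂)
= (3.67/√44.01) / (3.67/√44.01 + 0.782/√64.07) = 0.5532/(0.5532 + 0.09770) = 0.850.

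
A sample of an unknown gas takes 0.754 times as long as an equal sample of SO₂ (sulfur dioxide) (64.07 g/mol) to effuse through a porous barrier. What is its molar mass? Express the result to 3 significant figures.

36.4 g/mol

Using Graham's law: t_X/t_SO₂ = √(M_X/M_SO₂).
0.754 = √(M_X/64.07)
M_X = 64.07 × 0.754² = 64.07 × 0.5685 = 36.4 g/mol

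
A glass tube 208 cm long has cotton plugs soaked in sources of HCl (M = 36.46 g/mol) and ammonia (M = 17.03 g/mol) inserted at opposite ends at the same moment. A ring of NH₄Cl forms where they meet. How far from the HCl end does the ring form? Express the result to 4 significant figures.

Distances travelled in equal time are proportional to diffusion rates, so d_HCl/d_NH₃ = √(M_NH₃/M_HCl) = √(17.03/36.46) = 0.6834.
With d_HCl + d_NH₃ = 208 cm, d_NH₃ = 208/(1 + 0.6834) = 123.6 cm.
d_HCl = 208 − 123.6 = 84.44 cm.

84.44 cm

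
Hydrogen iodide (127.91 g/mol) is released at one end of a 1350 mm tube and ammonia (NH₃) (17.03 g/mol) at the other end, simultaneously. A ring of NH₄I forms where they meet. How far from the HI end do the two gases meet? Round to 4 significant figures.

The fronts meet when d_HI + d_NH₃ = L with d_HI/d_NH₃ = √(M_NH₃/M_HI) (Graham's law). Here √(M_NH₃/M_HI) = √(17.03/127.91) = 0.3649.
With d_HI + d_NH₃ = 1350 mm, d_NH₃ = 1350/(1 + 0.3649) = 989.1 mm.
d_HI = 1350 − 989.1 = 360.9 mm.

360.9 mm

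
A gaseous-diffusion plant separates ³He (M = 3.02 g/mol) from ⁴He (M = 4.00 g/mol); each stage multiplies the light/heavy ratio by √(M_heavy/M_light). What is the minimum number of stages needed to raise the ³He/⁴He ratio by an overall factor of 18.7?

Single-stage factor α = √(4.00/3.02), so ln α = ½ ln(1.32450) = 0.1405.
Need α^N ≥ 18.7 ⇒ N ≥ ln(18.7) / ln α = 2.929 / 0.1405 = 20.84.
So at least 21 stages are needed.

21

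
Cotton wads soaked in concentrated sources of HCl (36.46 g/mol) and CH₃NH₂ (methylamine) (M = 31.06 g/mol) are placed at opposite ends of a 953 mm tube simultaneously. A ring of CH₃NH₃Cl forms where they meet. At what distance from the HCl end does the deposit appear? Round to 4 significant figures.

In equal time, each gas travels a distance ∝ its rate ∝ 1/√M, so d_HCl/d_CH₃NH₂ = √(M_CH₃NH₂/M_HCl) = √(31.06/36.46) = 0.9230.
With d_HCl + d_CH₃NH₂ = 953 mm, d_CH₃NH₂ = 953/(1 + 0.9230) = 495.6 mm.
d_HCl = 953 − 495.6 = 457.4 mm.

457.4 mm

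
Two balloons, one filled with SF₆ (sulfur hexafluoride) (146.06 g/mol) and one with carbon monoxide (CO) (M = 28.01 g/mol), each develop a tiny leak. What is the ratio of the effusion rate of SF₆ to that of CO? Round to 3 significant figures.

Using Graham's law: rate_SF₆/rate_CO = √(M_CO/M_SF₆) = √(28.01/146.06) = √0.1918 = 0.438.

0.438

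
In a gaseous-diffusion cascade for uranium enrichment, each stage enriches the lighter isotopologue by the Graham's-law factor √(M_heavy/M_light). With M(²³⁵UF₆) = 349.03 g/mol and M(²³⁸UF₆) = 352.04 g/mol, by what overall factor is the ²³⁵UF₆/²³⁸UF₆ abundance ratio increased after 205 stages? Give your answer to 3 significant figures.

The single-stage factor is √(M_heavy/M_light), so 205 stages give [√(352.04/349.03)]^205 = (352.04/349.03)^(205/2).
= 1.00862^(205/2) = 2.41.

2.41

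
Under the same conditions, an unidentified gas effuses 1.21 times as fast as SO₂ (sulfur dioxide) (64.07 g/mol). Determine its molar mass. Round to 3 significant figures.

43.8 g/mol

From Graham's law, rate_X/rate_SO₂ = √(M_SO₂/M_X).
1.21 = √(64.07/M_X)
M_X = 64.07 / 1.21² = 64.07 / 1.464 = 43.8 g/mol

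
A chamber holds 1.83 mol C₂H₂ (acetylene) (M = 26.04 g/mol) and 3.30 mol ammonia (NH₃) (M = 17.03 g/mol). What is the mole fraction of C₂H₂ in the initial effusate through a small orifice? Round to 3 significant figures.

Each component's effusion rate ∝ (its partial pressure)·(1/√M) ∝ n_i/√M_i.
Mole fraction of C₂H₂ in the effusate = (n_C₂H₂/√M_C₂H₂) / (n_C₂H₂/√M_C₂H₂ + n_NH₃/√M_NH₃)
= (1.83/√26.04) / (1.83/√26.04 + 3.30/√17.03) = 0.3586/(0.3586 + 0.7997) = 0.310.

0.310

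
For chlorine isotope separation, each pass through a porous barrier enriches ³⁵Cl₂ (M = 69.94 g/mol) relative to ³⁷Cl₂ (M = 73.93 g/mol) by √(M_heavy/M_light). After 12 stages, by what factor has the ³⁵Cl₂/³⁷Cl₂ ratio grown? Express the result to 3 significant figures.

1.39

The single-stage factor is √(M_heavy/M_light), so 12 stages give [√(73.93/69.94)]^12 = (73.93/69.94)^(12/2).
= 1.05705^6 = 1.39.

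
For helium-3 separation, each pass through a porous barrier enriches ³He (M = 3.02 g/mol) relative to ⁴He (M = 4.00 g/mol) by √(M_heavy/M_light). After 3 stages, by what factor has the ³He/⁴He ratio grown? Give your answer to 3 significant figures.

The single-stage factor is √(M_heavy/M_light), so 3 stages give [√(4.00/3.02)]^3 = (4.00/3.02)^(3/2).
= 1.32450^(3/2) = 1.52.

1.52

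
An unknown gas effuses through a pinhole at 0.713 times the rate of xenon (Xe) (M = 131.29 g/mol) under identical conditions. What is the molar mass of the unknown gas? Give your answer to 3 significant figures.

Since effusion rate ∝ 1/√M, rate_X/rate_Xe = √(M_Xe/M_X).
0.713 = √(131.29/M_X)
M_X = 131.29 / 0.713² = 131.29 / 0.5084 = 258 g/mol

258 g/mol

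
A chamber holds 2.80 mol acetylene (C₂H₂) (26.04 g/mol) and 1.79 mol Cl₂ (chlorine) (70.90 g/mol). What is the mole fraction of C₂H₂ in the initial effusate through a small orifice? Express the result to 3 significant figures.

Rate_i ∝ x_i/√M_i (Graham's law weighted by mole fraction), so the effusate composition follows n_i/√M_i.
So x_C₂H₂ in the escaping gas = (n_C₂H₂/√M_C₂H₂) / Σ(n_i/√M_i)
= (2.80/√26.04) / (2.80/√26.04 + 1.79/√70.90) = 0.5487/(0.5487 + 0.2126) = 0.721.

0.721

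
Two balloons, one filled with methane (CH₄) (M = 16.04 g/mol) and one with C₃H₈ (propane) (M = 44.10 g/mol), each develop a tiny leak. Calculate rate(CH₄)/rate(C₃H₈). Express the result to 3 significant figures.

1.66

By Graham's law, rate_CH₄/rate_C₃H₈ = √(M_C₃H₈/M_CH₄) = √(44.10/16.04) = √2.749 = 1.66.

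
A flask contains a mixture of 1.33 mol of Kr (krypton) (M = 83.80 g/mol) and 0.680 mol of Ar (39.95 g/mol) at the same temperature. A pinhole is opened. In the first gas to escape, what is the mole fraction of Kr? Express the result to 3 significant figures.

Effusion rate of each component ∝ n_i/√M_i (partial pressure × 1/√M).
x_Kr(eff) = (n_Kr/√M_Kr) / (n_Kr/√M_Kr + n_Ar/√M_Ar)
= (1.33/√83.80) / (1.33/√83.80 + 0.680/√39.95) = 0.1453/(0.1453 + 0.1076) = 0.575.

0.575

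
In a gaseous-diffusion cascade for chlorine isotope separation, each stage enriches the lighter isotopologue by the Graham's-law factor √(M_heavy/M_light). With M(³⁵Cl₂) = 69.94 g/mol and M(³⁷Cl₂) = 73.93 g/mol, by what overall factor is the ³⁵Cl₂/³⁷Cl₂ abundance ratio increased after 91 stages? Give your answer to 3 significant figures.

Overall factor = α^91 with α = √(73.93/69.94), i.e. (73.93/69.94)^(91/2).
= 1.05705^(91/2) = 12.5.

12.5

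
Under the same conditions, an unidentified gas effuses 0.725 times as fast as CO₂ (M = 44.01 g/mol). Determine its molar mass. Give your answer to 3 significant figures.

Using Graham's law: rate_X/rate_CO₂ = √(M_CO₂/M_X).
0.725 = √(44.01/M_X)
M_X = 44.01 / 0.725² = 44.01 / 0.5256 = 83.7 g/mol

83.7 g/mol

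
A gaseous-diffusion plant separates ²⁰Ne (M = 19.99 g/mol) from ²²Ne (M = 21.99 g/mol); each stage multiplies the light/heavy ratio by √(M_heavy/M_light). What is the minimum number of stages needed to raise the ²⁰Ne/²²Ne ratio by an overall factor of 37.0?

With α = √(21.99/19.99) per stage, ln α = ½ ln(1.10005) = 0.04768.
Need α^N ≥ 37.0 ⇒ N ≥ ln(37.0) / ln α = 3.611 / 0.04768 = 75.74.
Minimum whole number of stages: N = 76.

76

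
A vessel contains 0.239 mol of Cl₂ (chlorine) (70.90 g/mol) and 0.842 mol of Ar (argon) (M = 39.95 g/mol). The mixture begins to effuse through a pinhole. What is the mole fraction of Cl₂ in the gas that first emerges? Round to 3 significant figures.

0.176

The effusion rate of species i is ∝ p_i/√M_i ∝ n_i/√M_i.
So x_Cl₂ in the escaping gas = (n_Cl₂/√M_Cl₂) / Σ(n_i/√M_i)
= (0.239/√70.90) / (0.239/√70.90 + 0.842/√39.95) = 0.02838/(0.02838 + 0.1332) = 0.176.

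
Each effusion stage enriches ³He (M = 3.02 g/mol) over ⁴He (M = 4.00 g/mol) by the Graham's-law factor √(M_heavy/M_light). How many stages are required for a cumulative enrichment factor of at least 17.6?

21

Single-stage factor α = √(4.00/3.02), so ln α = ½ ln(1.32450) = 0.1405.
Need α^N ≥ 17.6 ⇒ N ≥ ln(17.6) / ln α = 2.868 / 0.1405 = 20.41.
So at least 21 stages are needed.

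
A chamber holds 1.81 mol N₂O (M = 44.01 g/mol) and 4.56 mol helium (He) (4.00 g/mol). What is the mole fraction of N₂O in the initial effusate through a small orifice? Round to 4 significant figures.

Effusion rate of each component ∝ n_i/√M_i (partial pressure × 1/√M).
Mole fraction of N₂O in the effusate = (n_N₂O/√M_N₂O) / (n_N₂O/√M_N₂O + n_He/√M_He)
= (1.81/√44.01) / (1.81/√44.01 + 4.56/√4.00) = 0.2728/(0.2728 + 2.280) = 0.1069.

0.1069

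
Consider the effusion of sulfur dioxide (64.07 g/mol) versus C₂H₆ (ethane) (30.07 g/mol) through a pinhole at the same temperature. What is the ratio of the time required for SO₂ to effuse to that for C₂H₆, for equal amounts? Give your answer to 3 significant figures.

From Graham's law, t_SO₂/t_C₂H₆ = √(M_SO₂/M_C₂H₆) = √(64.07/30.07) = √2.131 = 1.46.

1.46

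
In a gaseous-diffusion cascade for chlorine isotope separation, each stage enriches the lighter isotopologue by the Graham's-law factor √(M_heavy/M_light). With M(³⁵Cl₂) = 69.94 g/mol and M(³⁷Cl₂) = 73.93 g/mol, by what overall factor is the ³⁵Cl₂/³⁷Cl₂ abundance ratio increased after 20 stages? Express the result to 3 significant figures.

Each stage multiplies the ratio by α = √(73.93/69.94), so after 20 stages the overall factor is α^20 = (73.93/69.94)^(20/2).
= 1.05705^10 = 1.74.

1.74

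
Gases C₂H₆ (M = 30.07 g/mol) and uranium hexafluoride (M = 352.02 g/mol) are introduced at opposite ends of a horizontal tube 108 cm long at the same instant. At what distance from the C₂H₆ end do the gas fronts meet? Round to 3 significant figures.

83.6 cm

Graham's law gives d_C₂H₆/d_UF₆ = rate_C₂H₆/rate_UF₆ = √(M_UF₆/M_C₂H₆) = √(352.02/30.07) = 3.422.
With d_C₂H₆ + d_UF₆ = 108 cm, d_UF₆ = 108/(1 + 3.422) = 24.43 cm.
d_C₂H₆ = 108 − 24.43 = 83.6 cm.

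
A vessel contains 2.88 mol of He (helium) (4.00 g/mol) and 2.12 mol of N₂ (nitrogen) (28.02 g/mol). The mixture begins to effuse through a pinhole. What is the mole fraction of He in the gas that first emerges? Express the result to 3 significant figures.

0.782

Each component's effusion rate ∝ (its partial pressure)·(1/√M) ∝ n_i/√M_i.
x_He(eff) = (n_He/√M_He) / (n_He/√M_He + n_N₂/√M_N₂)
= (2.88/√4.00) / (2.88/√4.00 + 2.12/√28.02) = 1.440/(1.440 + 0.4005) = 0.782.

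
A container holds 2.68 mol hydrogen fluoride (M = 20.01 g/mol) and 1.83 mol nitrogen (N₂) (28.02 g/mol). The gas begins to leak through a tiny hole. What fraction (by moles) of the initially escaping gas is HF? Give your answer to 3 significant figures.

0.634

Each component's effusion rate ∝ (its partial pressure)·(1/√M) ∝ n_i/√M_i.
So x_HF in the escaping gas = (n_HF/√M_HF) / Σ(n_i/√M_i)
= (2.68/√20.01) / (2.68/√20.01 + 1.83/√28.02) = 0.5991/(0.5991 + 0.3457) = 0.634.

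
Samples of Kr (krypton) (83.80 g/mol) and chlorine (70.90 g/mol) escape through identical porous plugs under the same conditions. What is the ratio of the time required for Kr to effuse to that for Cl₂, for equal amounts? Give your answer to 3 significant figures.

Using Graham's law: t_Kr/t_Cl₂ = √(M_Kr/M_Cl₂) = √(83.80/70.90) = √1.182 = 1.09.

1.09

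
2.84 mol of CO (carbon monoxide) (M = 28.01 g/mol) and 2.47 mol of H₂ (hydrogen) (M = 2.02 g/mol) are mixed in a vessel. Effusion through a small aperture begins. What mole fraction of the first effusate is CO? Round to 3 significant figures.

0.236

Rate_i ∝ x_i/√M_i (Graham's law weighted by mole fraction), so the effusate composition follows n_i/√M_i.
x_CO(eff) = (n_CO/√M_CO) / (n_CO/√M_CO + n_H₂/√M_H₂)
= (2.84/√28.01) / (2.84/√28.01 + 2.47/√2.02) = 0.5366/(0.5366 + 1.738) = 0.236.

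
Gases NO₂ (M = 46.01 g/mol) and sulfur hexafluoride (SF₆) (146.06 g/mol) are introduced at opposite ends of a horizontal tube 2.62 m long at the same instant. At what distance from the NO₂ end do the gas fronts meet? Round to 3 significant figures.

Graham's law gives d_NO₂/d_SF₆ = rate_NO₂/rate_SF₆ = √(M_SF₆/M_NO₂) = √(146.06/46.01) = 1.782.
With d_NO₂ + d_SF₆ = 2.62 m, d_SF₆ = 2.62/(1 + 1.782) = 0.9419 m.
d_NO₂ = 2.62 − 0.9419 = 1.68 m.

1.68 m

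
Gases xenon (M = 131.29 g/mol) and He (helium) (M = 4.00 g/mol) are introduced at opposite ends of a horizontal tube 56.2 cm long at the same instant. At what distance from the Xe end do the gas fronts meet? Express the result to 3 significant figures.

The fronts meet when d_Xe + d_He = L with d_Xe/d_He = √(M_He/M_Xe) (Graham's law). Here √(M_He/M_Xe) = √(4.00/131.29) = 0.1745.
With d_Xe + d_He = 56.2 cm, d_He = 56.2/(1 + 0.1745) = 47.85 cm.
d_Xe = 56.2 − 47.85 = 8.35 cm.

8.35 cm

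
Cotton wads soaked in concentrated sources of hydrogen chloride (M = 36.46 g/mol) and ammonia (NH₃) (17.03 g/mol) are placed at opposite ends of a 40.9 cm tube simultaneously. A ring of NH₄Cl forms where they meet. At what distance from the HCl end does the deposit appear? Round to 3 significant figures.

Graham's law gives d_HCl/d_NH₃ = rate_HCl/rate_NH₃ = √(M_NH₃/M_HCl) = √(17.03/36.46) = 0.6834.
With d_HCl + d_NH₃ = 40.9 cm, d_NH₃ = 40.9/(1 + 0.6834) = 24.30 cm.
d_HCl = 40.9 − 24.30 = 16.6 cm.

16.6 cm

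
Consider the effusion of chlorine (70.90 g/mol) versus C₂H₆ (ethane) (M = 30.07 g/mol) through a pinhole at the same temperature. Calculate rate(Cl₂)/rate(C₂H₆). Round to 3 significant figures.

Using Graham's law: rate_Cl₂/rate_C₂H₆ = √(M_C₂H₆/M_Cl₂) = √(30.07/70.90) = √0.4241 = 0.651.

0.651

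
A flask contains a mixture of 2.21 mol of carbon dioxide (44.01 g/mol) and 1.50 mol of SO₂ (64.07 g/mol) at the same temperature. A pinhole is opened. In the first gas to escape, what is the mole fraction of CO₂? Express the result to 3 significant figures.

0.640

Each component's effusion rate ∝ (its partial pressure)·(1/√M) ∝ n_i/√M_i.
Mole fraction of CO₂ in the effusate = (n_CO₂/√M_CO₂) / (n_CO₂/√M_CO₂ + n_SO₂/√M_SO₂)
= (2.21/√44.01) / (2.21/√44.01 + 1.50/√64.07) = 0.3331/(0.3331 + 0.1874) = 0.640.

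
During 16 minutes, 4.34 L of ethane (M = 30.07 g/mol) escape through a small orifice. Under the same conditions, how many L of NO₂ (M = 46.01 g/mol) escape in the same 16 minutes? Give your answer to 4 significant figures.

3.509 L

Using Graham's law: rate_NO₂/rate_C₂H₆ = √(M_C₂H₆/M_NO₂) = √(30.07/46.01) = √0.6536 = 0.8084.
So the volume for NO₂ is 4.34 × 0.8084 = 3.509 L.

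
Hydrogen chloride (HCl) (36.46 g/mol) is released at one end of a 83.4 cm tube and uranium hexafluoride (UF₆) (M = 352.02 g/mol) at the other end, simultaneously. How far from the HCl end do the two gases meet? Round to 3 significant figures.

Distances travelled in equal time are proportional to diffusion rates, so d_HCl/d_UF₆ = √(M_UF₆/M_HCl) = √(352.02/36.46) = 3.107.
With d_HCl + d_UF₆ = 83.4 cm, d_UF₆ = 83.4/(1 + 3.107) = 20.31 cm.
d_HCl = 83.4 − 20.31 = 63.1 cm.

63.1 cm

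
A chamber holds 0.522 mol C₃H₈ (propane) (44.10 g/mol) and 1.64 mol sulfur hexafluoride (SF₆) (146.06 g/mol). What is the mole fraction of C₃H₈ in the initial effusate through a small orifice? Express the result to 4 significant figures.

0.3668

Each component's effusion rate ∝ (its partial pressure)·(1/√M) ∝ n_i/√M_i.
Mole fraction of C₃H₈ in the effusate = (n_C₃H₈/√M_C₃H₈) / (n_C₃H₈/√M_C₃H₈ + n_SF₆/√M_SF₆)
= (0.522/√44.10) / (0.522/√44.10 + 1.64/√146.06) = 0.07861/(0.07861 + 0.1357) = 0.3668.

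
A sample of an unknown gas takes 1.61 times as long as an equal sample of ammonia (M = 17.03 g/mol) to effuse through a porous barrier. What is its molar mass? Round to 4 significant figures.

Graham's law gives t_X/t_NH₃ = √(M_X/M_NH₃).
1.61 = √(M_X/17.03)
M_X = 17.03 × 1.61² = 17.03 × 2.592 = 44.14 g/mol

44.14 g/mol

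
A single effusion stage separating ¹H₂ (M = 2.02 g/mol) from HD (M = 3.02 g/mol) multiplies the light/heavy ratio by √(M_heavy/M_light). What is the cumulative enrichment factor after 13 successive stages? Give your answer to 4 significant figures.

Each stage multiplies the ratio by α = √(3.02/2.02), so after 13 stages the overall factor is α^13 = (3.02/2.02)^(13/2).
= 1.49505^(13/2) = 13.65.

13.65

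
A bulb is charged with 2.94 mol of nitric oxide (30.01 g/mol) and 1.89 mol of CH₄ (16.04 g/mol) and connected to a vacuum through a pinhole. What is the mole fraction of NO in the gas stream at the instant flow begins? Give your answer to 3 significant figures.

0.532

Each component's effusion rate ∝ (its partial pressure)·(1/√M) ∝ n_i/√M_i.
So x_NO in the escaping gas = (n_NO/√M_NO) / Σ(n_i/√M_i)
= (2.94/√30.01) / (2.94/√30.01 + 1.89/√16.04) = 0.5367/(0.5367 + 0.4719) = 0.532.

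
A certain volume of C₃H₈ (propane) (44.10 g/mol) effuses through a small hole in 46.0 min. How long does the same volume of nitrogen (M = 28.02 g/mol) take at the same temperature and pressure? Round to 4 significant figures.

36.67 min

Since effusion rate ∝ 1/√M, t_N₂/t_C₃H₈ = √(M_N₂/M_C₃H₈) = √(28.02/44.10) = √0.6354 = 0.7971.
So the time for N₂ is 46.0 × 0.7971 = 36.67 min.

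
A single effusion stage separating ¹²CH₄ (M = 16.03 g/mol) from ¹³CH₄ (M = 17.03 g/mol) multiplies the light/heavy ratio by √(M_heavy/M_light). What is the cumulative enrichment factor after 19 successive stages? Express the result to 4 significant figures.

After 19 stages the ratio has grown by (√(17.03/16.03))^19 = (17.03/16.03)^(19/2).
= 1.06238^(19/2) = 1.777.

1.777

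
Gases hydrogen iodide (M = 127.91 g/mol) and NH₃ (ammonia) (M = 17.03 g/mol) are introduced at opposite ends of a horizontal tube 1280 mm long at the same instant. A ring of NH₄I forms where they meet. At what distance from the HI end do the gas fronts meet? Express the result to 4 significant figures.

Graham's law gives d_HI/d_NH₃ = rate_HI/rate_NH₃ = √(M_NH₃/M_HI) = √(17.03/127.91) = 0.3649.
With d_HI + d_NH₃ = 1280 mm, d_NH₃ = 1280/(1 + 0.3649) = 937.8 mm.
d_HI = 1280 − 937.8 = 342.2 mm.

342.2 mm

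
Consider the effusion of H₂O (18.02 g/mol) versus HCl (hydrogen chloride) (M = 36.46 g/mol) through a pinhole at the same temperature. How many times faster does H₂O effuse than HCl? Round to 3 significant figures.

From Graham's law, rate_H₂O/rate_HCl = √(M_HCl/M_H₂O) = √(36.46/18.02) = √2.023 = 1.42.

1.42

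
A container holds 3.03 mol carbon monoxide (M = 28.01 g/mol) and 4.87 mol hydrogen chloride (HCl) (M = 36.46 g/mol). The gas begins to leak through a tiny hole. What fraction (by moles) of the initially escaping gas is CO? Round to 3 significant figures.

0.415

Effusion rate of each component ∝ n_i/√M_i (partial pressure × 1/√M).
Mole fraction of CO in the effusate = (n_CO/√M_CO) / (n_CO/√M_CO + n_HCl/√M_HCl)
= (3.03/√28.01) / (3.03/√28.01 + 4.87/√36.46) = 0.5725/(0.5725 + 0.8065) = 0.415.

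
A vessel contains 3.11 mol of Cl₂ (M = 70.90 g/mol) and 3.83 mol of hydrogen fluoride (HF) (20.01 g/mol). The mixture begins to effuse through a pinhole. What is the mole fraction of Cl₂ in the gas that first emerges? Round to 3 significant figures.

Effusion rate of each component ∝ n_i/√M_i (partial pressure × 1/√M).
x_Cl₂(eff) = (n_Cl₂/√M_Cl₂) / (n_Cl₂/√M_Cl₂ + n_HF/√M_HF)
= (3.11/√70.90) / (3.11/√70.90 + 3.83/√20.01) = 0.3693/(0.3693 + 0.8562) = 0.301.

0.301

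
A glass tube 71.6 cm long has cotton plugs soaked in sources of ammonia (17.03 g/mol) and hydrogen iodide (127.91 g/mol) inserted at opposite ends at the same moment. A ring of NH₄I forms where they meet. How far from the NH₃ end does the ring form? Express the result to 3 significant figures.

Distances travelled in equal time are proportional to diffusion rates, so d_NH₃/d_HI = √(M_HI/M_NH₃) = √(127.91/17.03) = 2.741.
With d_NH₃ + d_HI = 71.6 cm, d_HI = 71.6/(1 + 2.741) = 19.14 cm.
d_NH₃ = 71.6 − 19.14 = 52.5 cm.

52.5 cm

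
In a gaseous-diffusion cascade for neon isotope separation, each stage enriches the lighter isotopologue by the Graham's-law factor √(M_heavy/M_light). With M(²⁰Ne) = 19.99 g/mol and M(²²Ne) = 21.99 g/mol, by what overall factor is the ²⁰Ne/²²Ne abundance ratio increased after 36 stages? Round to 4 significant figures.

5.564

After 36 stages the ratio has grown by (√(21.99/19.99))^36 = (21.99/19.99)^(36/2).
= 1.10005^18 = 5.564.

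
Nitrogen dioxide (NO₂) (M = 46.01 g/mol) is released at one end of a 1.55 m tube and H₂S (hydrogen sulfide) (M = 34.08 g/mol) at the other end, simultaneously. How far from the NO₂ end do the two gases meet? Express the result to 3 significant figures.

The fronts meet when d_NO₂ + d_H₂S = L with d_NO₂/d_H₂S = √(M_H₂S/M_NO₂) (Graham's law). Here √(M_H₂S/M_NO₂) = √(34.08/46.01) = 0.8606.
With d_NO₂ + d_H₂S = 1.55 m, d_H₂S = 1.55/(1 + 0.8606) = 0.8330 m.
d_NO₂ = 1.55 − 0.8330 = 0.717 m.

0.717 m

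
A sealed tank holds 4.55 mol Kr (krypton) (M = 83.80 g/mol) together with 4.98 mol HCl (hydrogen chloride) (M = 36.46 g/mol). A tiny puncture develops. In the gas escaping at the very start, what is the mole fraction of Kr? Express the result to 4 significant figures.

0.3760

The effusion rate of species i is ∝ p_i/√M_i ∝ n_i/√M_i.
Mole fraction of Kr in the effusate = (n_Kr/√M_Kr) / (n_Kr/√M_Kr + n_HCl/√M_HCl)
= (4.55/√83.80) / (4.55/√83.80 + 4.98/√36.46) = 0.4970/(0.4970 + 0.8247) = 0.3760.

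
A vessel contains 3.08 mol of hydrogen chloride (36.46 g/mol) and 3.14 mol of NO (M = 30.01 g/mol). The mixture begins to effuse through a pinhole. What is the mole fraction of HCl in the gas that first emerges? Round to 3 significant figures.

0.471

Each component's effusion rate ∝ (its partial pressure)·(1/√M) ∝ n_i/√M_i.
Mole fraction of HCl in the effusate = (n_HCl/√M_HCl) / (n_HCl/√M_HCl + n_NO/√M_NO)
= (3.08/√36.46) / (3.08/√36.46 + 3.14/√30.01) = 0.5101/(0.5101 + 0.5732) = 0.471.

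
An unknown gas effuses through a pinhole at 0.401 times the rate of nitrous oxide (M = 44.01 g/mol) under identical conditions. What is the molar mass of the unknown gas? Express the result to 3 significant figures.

From Graham's law, rate_X/rate_N₂O = √(M_N₂O/M_X).
0.401 = √(44.01/M_X)
M_X = 44.01 / 0.401² = 44.01 / 0.1608 = 274 g/mol

274 g/mol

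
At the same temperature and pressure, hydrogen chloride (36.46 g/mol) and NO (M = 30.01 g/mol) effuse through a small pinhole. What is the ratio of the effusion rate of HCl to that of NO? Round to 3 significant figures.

0.907

From Graham's law, rate_HCl/rate_NO = √(M_NO/M_HCl) = √(30.01/36.46) = √0.8231 = 0.907.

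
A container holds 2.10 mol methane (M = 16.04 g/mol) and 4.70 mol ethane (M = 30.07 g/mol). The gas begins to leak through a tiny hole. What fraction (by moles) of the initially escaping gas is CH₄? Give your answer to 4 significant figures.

0.3796

Rate_i ∝ x_i/√M_i (Graham's law weighted by mole fraction), so the effusate composition follows n_i/√M_i.
So x_CH₄ in the escaping gas = (n_CH₄/√M_CH₄) / Σ(n_i/√M_i)
= (2.10/√16.04) / (2.10/√16.04 + 4.70/√30.07) = 0.5243/(0.5243 + 0.8571) = 0.3796.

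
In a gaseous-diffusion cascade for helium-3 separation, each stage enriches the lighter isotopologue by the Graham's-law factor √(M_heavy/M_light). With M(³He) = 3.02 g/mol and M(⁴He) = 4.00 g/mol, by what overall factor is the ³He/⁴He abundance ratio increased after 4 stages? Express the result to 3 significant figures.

1.75

Overall factor = α^4 with α = √(4.00/3.02), i.e. (4.00/3.02)^(4/2).
= 1.32450^2 = 1.75.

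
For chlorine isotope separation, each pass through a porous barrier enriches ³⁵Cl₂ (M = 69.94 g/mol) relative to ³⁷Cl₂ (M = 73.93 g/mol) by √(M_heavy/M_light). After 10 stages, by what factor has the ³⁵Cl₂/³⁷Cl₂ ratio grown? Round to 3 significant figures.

Overall factor = α^10 with α = √(73.93/69.94), i.e. (73.93/69.94)^(10/2).
= 1.05705^5 = 1.32.

1.32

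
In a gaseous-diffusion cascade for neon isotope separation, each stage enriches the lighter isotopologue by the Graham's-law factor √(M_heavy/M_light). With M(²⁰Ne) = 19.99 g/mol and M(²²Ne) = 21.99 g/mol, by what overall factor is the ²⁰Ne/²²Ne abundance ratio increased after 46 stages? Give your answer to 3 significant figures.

Each stage multiplies the ratio by α = √(21.99/19.99), so after 46 stages the overall factor is α^46 = (21.99/19.99)^(46/2).
= 1.10005^23 = 8.96.

8.96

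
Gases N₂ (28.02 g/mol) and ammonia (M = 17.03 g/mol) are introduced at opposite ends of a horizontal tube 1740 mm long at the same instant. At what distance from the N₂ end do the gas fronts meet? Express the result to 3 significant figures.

In equal time, each gas travels a distance ∝ its rate ∝ 1/√M, so d_N₂/d_NH₃ = √(M_NH₃/M_N₂) = √(17.03/28.02) = 0.7796.
With d_N₂ + d_NH₃ = 1740 mm, d_NH₃ = 1740/(1 + 0.7796) = 977.7 mm.
d_N₂ = 1740 − 977.7 = 762 mm.

762 mm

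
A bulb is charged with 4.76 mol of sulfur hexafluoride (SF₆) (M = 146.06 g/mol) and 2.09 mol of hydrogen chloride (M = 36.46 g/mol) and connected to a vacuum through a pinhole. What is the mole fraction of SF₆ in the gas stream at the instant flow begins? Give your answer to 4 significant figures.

Rate_i ∝ x_i/√M_i (Graham's law weighted by mole fraction), so the effusate composition follows n_i/√M_i.
Mole fraction of SF₆ in the effusate = (n_SF₆/√M_SF₆) / (n_SF₆/√M_SF₆ + n_HCl/√M_HCl)
= (4.76/√146.06) / (4.76/√146.06 + 2.09/√36.46) = 0.3939/(0.3939 + 0.3461) = 0.5323.

0.5323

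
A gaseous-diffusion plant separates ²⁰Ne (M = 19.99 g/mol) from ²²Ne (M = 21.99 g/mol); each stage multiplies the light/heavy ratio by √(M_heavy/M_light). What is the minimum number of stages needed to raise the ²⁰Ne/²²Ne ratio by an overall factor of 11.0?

51

With α = √(21.99/19.99) per stage, ln α = ½ ln(1.10005) = 0.04768.
Need α^N ≥ 11.0 ⇒ N ≥ ln(11.0) / ln α = 2.398 / 0.04768 = 50.29.
Minimum whole number of stages: N = 51.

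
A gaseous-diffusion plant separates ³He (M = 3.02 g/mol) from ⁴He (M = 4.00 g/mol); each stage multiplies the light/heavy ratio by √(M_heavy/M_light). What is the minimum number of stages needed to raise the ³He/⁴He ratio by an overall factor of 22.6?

23

Per stage α = (4.00/3.02)^(1/2) = 1.32450^0.5, giving ln α = 0.1405.
Need α^N ≥ 22.6 ⇒ N ≥ ln(22.6) / ln α = 3.118 / 0.1405 = 22.19.
Rounding up, N = 23 stages.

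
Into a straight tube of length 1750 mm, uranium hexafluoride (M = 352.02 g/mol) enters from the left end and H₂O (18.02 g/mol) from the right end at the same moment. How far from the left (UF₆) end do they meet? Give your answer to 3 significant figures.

323 mm

Distances travelled in equal time are proportional to diffusion rates, so d_UF₆/d_H₂O = √(M_H₂O/M_UF₆) = √(18.02/352.02) = 0.2263.
With d_UF₆ + d_H₂O = 1750 mm, d_H₂O = 1750/(1 + 0.2263) = 1427 mm.
d_UF₆ = 1750 − 1427 = 323 mm.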